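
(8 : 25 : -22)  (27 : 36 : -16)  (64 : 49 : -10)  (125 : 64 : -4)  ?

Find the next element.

(216 : 81 : 2)

For the first entry, perfect cubes: 2³, 3³, 4³, …: 8, 27, 64, 125 → 216.
Second entry: perfect squares: 5², 6², 7², …, so 25, 36, 49, 64 → 81.
Third entry: +6 each step; -22, -16, -10, -4 → 2.
So the next element is (216 : 81 : 2).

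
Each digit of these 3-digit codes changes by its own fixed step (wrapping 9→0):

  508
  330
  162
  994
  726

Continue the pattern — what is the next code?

First digit: −2 each step, mod 10; 5, 3, 1, 9, 7 → 5.
For the second digit, +3 each step, mod 10: 0, 3, 6, 9, 2 → 5.
Third digit: +2 each step, mod 10; 8, 0, 2, 4, 6 → 8.
Putting it together: 558.

558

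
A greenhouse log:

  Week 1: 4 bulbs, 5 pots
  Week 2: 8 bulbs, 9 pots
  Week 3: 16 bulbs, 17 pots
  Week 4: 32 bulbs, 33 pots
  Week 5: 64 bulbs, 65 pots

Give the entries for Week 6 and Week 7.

128 bulbs, 129 pots; 256 bulbs, 257 pots

Bulbs goes 4, 8, 16, 32, 64 → 128 → 256 (×2 each step).
For the pots, always 1 more than the bulbs: 5, 9, 17, 33, 65 → 129 → 257.
So the next two rows are 128 bulbs, 129 pots and 256 bulbs, 257 pots.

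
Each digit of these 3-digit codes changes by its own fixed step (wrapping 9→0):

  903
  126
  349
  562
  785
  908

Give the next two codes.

121, 344

First digit: +2 each step, mod 10; 9, 1, 3, 5, 7, 9 → 1 → 3.
Second digit: 0, 2, 4, 6, 8, 0 → 2 → 4 (+2 each step, mod 10).
For the third digit, +3 each step, mod 10: 3, 6, 9, 2, 5, 8 → 1 → 4.
So the next two codes are 121 and 344.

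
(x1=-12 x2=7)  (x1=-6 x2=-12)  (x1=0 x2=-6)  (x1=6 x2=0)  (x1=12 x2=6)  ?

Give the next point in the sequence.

(x1=18 x2=12)

X1: +6 each step, so -12, -6, 0, 6, 12 → 18.
X2: always the previous value of the x1, so 7, -12, -6, 0, 6 → 12.
Combining the parts gives (x1=18 x2=12).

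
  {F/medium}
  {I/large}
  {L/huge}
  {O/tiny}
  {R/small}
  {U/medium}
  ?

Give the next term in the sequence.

Letter: letters move forward 3 places in the alphabet; F, I, L, O, R, U → X.
Size: repeats medium → large → huge → tiny → small, so medium, large, huge, tiny, small, medium → large.
Putting it together: {X/large}.

{X/large}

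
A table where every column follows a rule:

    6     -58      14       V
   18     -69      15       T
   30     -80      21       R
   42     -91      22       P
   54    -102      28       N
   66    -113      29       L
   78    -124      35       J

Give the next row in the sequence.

90  -135  36  H

First component: +12 each step; 6, 18, 30, 42, 54, 66, 78 → 90.
Second component: −11 each step, so -58, -69, -80, -91, -102, -113, -124 → -135.
Third component: alternating steps +1, +6, +1, +6, …; 14, 15, 21, 22, 28, 29, 35 → 36.
Letter: V, T, R, P, N, L, J → H (letters move back 2 places in the alphabet).
Putting it together: 90  -135  36  H.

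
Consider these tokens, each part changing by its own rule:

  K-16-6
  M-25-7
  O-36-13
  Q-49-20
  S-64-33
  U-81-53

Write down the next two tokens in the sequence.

W-100-86 then Y-121-139

Letter goes K, M, O, Q, S, U → W → Y (letters move forward 2 places in the alphabet).
Second component — perfect squares: 4², 5², 6², …: 16, 25, 36, 49, 64, 81 → 100 → 121.
Third component goes 6, 7, 13, 20, 33, 53 → 86 → 139 (each term is the sum of the two before it).
So the next two tokens are W-100-86 and Y-121-139.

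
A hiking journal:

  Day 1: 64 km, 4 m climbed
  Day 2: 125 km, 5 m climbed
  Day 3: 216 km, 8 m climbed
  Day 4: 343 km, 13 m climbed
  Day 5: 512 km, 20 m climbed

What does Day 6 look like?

729 km, 29 m climbed

Km: perfect cubes: 4³, 5³, 6³, …, so 64, 125, 216, 343, 512 → 729.
For the m climbed, differences are 1, 3, 5, … (increasing by 2 each time): 4, 5, 8, 13, 20 → 29.
Putting it together: 729 km, 29 m climbed.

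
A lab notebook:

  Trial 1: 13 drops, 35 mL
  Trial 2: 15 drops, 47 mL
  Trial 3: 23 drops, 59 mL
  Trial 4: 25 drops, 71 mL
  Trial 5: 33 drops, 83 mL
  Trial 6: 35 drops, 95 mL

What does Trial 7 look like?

43 drops, 107 mL

Drops goes 13, 15, 23, 25, 33, 35 → 43 (alternating steps +2, +8, +2, +8, …).
ML: +12 each step, so 35, 47, 59, 71, 83, 95 → 107.
So the next record is 43 drops, 107 mL.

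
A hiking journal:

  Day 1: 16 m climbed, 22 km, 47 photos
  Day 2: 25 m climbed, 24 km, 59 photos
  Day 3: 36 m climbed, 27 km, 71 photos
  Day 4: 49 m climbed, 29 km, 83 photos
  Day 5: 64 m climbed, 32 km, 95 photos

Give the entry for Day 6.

M climbed: 16, 25, 36, 49, 64 → 81 (perfect squares: 4², 5², 6², …).
Km goes 22, 24, 27, 29, 32 → 34 (alternating steps +2, +3, +2, +3, …).
Photos: +12 each step; 47, 59, 71, 83, 95 → 107.
Putting it together: 81 m climbed, 34 km, 107 photos.

81 m climbed, 34 km, 107 photos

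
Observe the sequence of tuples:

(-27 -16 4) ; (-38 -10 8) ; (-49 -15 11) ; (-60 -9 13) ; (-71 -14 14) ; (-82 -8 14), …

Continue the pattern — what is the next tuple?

(-93 -13 13)

First slot: −11 each step, so -27, -38, -49, -60, -71, -82 → -93.
Second slot — alternating steps +6, −5, +6, −5, …: -16, -10, -15, -9, -14, -8 → -13.
Third slot goes 4, 8, 11, 13, 14, 14 → 13 (differences are 4, 3, 2, … (decreasing by 1 each time)).
Combining the parts gives (-93 -13 13).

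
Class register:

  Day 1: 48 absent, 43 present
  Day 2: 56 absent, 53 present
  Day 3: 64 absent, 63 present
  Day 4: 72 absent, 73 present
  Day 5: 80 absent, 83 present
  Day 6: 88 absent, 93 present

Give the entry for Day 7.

96 absent, 103 present

Absent: +8 each step, so 48, 56, 64, 72, 80, 88 → 96.
Present: +10 each step; 43, 53, 63, 73, 83, 93 → 103.
Combining the parts gives 96 absent, 103 present.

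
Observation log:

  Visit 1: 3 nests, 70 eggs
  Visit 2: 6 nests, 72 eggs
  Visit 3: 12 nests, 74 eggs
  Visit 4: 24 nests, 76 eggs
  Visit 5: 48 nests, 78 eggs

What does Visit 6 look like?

96 nests, 80 eggs

Nests: 3, 6, 12, 24, 48 → 96 (×2 each step).
Eggs goes 70, 72, 74, 76, 78 → 80 (+2 each step).
Putting it together: 96 nests, 80 eggs.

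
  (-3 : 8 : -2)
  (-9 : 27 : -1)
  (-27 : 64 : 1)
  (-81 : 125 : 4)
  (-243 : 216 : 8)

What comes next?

(-729 : 343 : 13)

First entry: ×3 each step, so -3, -9, -27, -81, -243 → -729.
Second entry goes 8, 27, 64, 125, 216 → 343 (perfect cubes: 2³, 3³, 4³, …).
For the third entry, differences are 1, 2, 3, … (increasing by 1 each time): -2, -1, 1, 4, 8 → 13.
So the next tuple is (-729 : 343 : 13).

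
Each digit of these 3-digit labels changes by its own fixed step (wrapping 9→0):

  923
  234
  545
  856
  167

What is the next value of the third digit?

For the third digit, +1 each step, mod 10: 3, 4, 5, 6, 7 → 8.

8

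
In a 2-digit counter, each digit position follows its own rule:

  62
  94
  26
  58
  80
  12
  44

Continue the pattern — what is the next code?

First digit: +3 each step, mod 10; 6, 9, 2, 5, 8, 1, 4 → 7.
Second digit — +2 each step, mod 10: 2, 4, 6, 8, 0, 2, 4 → 6.
Putting it together: 76.

76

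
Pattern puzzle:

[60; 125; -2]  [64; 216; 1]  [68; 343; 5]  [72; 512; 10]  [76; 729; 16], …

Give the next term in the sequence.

First entry goes 60, 64, 68, 72, 76 → 80 (+4 each step).
Second entry — perfect cubes: 5³, 6³, 7³, …: 125, 216, 343, 512, 729 → 1000.
Third entry: differences are 3, 4, 5, … (increasing by 1 each time), so -2, 1, 5, 10, 16 → 23.
Combining the parts gives [80; 1000; 23].

[80; 1000; 23]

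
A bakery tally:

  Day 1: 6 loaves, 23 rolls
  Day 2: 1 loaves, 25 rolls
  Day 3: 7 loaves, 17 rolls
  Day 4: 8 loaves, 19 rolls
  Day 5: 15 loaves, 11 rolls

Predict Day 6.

23 loaves, 13 rolls

Loaves: each term is the sum of the two before it, so 6, 1, 7, 8, 15 → 23.
Rolls: alternating steps +2, −8, +2, −8, …; 23, 25, 17, 19, 11 → 13.
Putting it together: 23 loaves, 13 rolls.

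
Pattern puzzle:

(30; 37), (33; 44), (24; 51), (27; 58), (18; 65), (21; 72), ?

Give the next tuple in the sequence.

For the first entry, alternating steps +3, −9, +3, −9, …: 30, 33, 24, 27, 18, 21 → 12.
Second entry goes 37, 44, 51, 58, 65, 72 → 79 (+7 each step).
Putting it together: (12; 79).

(12; 79)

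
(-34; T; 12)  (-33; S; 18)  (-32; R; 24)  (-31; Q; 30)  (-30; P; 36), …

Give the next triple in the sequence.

First part: -34, -33, -32, -31, -30 → -29 (+1 each step).
Letter: letters move back 1 place in the alphabet, so T, S, R, Q, P → O.
For the third part, +6 each step: 12, 18, 24, 30, 36 → 42.
So the next triple is (-29; O; 42).

(-29; O; 42)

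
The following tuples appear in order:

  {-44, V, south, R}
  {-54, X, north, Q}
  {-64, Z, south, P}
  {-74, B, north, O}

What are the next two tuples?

First coordinate: −10 each step; -44, -54, -64, -74 → -84 → -94.
First letter — letters move forward 2 places in the alphabet, wrapping Z→A: V, X, Z, B → D → F.
Direction — alternates south ↔ north: south, north, south, north → south → north.
Second letter: R, Q, P, O → N → M (letters move back 1 place in the alphabet).
So the next two tuples are {-84, D, south, N} and {-94, F, north, M}.

{-84, D, south, N}, {-94, F, north, M}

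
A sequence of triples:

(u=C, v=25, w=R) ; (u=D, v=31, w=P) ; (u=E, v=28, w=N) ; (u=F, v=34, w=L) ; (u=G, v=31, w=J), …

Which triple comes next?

U: letters move forward 1 place in the alphabet; C, D, E, F, G → H.
V: alternating steps +6, −3, +6, −3, …, so 25, 31, 28, 34, 31 → 37.
W: letters move back 2 places in the alphabet, so R, P, N, L, J → H.
So the next triple is (u=H, v=37, w=H).

(u=H, v=37, w=H)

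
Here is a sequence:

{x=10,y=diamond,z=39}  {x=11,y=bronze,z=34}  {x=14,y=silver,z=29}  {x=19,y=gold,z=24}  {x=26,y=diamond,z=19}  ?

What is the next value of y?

bronze

Y: diamond, bronze, silver, gold, diamond → bronze (repeats diamond → bronze → silver → gold).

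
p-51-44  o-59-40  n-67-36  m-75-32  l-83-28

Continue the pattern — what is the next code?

Letter: letters move back 1 place in the alphabet; p, o, n, m, l → k.
Second component: +8 each step, so 51, 59, 67, 75, 83 → 91.
Third component goes 44, 40, 36, 32, 28 → 24 (−4 each step).
So the next code is k-91-24.

k-91-24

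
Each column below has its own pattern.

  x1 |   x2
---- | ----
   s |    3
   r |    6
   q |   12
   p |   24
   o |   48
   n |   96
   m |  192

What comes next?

l  384

Column x1: s, r, q, p, o, n, m → l (letters move back 1 place in the alphabet).
Column x2: ×2 each step, so 3, 6, 12, 24, 48, 96, 192 → 384.
So the next line is l  384.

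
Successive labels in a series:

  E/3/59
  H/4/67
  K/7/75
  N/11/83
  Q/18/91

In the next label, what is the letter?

T

Letter goes E, H, K, N, Q → T (letters move forward 3 places in the alphabet).
Second component goes 3, 4, 7, 11, 18 → 29 (each term is the sum of the two before it).
Third component — +8 each step: 59, 67, 75, 83, 91 → 99.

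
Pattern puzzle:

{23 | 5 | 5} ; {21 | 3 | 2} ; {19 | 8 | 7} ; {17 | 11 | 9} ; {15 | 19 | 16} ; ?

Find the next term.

{13 | 30 | 25}

First component: 23, 21, 19, 17, 15 → 13 (−2 each step).
Second component goes 5, 3, 8, 11, 19 → 30 (each term is the sum of the two before it).
Third component — each term is the sum of the two before it: 5, 2, 7, 9, 16 → 25.
Putting it together: {13 | 30 | 25}.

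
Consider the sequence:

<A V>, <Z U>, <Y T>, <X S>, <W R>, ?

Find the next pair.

<V Q>

First letter: letters move back 1 place in the alphabet, wrapping A→Z; A, Z, Y, X, W → V.
Second letter: V, U, T, S, R → Q (letters move back 1 place in the alphabet).
Combining the parts gives <V Q>.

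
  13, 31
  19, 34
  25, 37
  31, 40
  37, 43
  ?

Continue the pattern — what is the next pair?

43, 46

First component: +6 each step; 13, 19, 25, 31, 37 → 43.
Second component — +3 each step: 31, 34, 37, 40, 43 → 46.
Putting it together: 43, 46.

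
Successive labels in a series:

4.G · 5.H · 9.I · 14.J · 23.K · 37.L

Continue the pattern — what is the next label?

60.M

First component: each term is the sum of the two before it; 4, 5, 9, 14, 23, 37 → 60.
Letter — letters move forward 1 place in the alphabet: G, H, I, J, K, L → M.
So the next label is 60.M.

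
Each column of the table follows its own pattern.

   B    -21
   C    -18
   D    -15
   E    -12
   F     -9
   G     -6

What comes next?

H  -3

Letter — letters move forward 1 place in the alphabet: B, C, D, E, F, G → H.
Second component: -21, -18, -15, -12, -9, -6 → -3 (+3 each step).
So the next row is H  -3.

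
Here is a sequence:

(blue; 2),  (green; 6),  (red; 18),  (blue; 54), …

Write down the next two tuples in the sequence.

(green; 162), (red; 486)

Colour: repeats blue → green → red, so blue, green, red, blue → green → red.
For the second component, ×3 each step: 2, 6, 18, 54 → 162 → 486.
Putting the parts together: (green; 162) and then (red; 486).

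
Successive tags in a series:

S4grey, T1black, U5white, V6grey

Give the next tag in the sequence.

Letter goes S, T, U, V → W (letters move forward 1 place in the alphabet).
Second component: each term is the sum of the two before it, so 4, 1, 5, 6 → 11.
For the shade, repeats grey → black → white: grey, black, white, grey → black.
Combining the parts gives W11black.

W11black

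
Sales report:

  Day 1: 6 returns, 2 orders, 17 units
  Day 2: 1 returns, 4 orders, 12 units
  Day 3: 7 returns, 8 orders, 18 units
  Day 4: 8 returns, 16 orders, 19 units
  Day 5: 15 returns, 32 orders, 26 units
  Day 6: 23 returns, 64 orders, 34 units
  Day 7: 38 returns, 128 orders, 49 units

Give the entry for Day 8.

61 returns, 256 orders, 72 units

Returns: 6, 1, 7, 8, 15, 23, 38 → 61 (each term is the sum of the two before it).
For the orders, ×2 each step: 2, 4, 8, 16, 32, 64, 128 → 256.
Units goes 17, 12, 18, 19, 26, 34, 49 → 72 (always 11 more than the returns).
So the next row is 61 returns, 256 orders, 72 units.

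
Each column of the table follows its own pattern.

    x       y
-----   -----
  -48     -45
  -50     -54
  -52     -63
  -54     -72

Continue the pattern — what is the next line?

Column x: −2 each step, so -48, -50, -52, -54 → -56.
Column y: −9 each step; -45, -54, -63, -72 → -81.
Putting it together: -56  -81.

-56  -81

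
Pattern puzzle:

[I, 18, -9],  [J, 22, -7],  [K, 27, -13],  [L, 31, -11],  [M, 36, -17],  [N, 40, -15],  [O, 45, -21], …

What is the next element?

Letter: letters move forward 1 place in the alphabet; I, J, K, L, M, N, O → P.
Second part: alternating steps +4, +5, +4, +5, …; 18, 22, 27, 31, 36, 40, 45 → 49.
For the third part, alternating steps +2, −6, +2, −6, …: -9, -7, -13, -11, -17, -15, -21 → -19.
Combining the parts gives [P, 49, -19].

[P, 49, -19]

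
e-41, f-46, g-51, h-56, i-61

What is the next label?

j-66

Letter: letters move forward 1 place in the alphabet, so e, f, g, h, i → j.
For the second component, +5 each step: 41, 46, 51, 56, 61 → 66.
Combining the parts gives j-66.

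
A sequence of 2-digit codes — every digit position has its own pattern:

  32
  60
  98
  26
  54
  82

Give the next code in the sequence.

10

First digit: 3, 6, 9, 2, 5, 8 → 1 (+3 each step, mod 10).
Second digit goes 2, 0, 8, 6, 4, 2 → 0 (−2 each step, mod 10).
Putting it together: 10.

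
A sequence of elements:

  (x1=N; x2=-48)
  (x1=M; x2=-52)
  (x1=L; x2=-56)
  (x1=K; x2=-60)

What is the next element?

(x1=J; x2=-64)

X1: letters move back 1 place in the alphabet, so N, M, L, K → J.
For the x2, −4 each step: -48, -52, -56, -60 → -64.
So the next element is (x1=J; x2=-64).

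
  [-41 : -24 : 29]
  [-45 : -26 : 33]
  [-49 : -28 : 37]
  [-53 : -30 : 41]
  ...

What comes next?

First coordinate — −4 each step: -41, -45, -49, -53 → -57.
Second coordinate: -24, -26, -28, -30 → -32 (−2 each step).
Third coordinate: 29, 33, 37, 41 → 45 (together with the first coordinate always sums to -12).
So the next element is [-57 : -32 : 45].

[-57 : -32 : 45]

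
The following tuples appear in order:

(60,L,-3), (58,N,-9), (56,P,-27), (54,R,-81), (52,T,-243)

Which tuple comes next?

First slot: −2 each step; 60, 58, 56, 54, 52 → 50.
Letter: L, N, P, R, T → V (letters move forward 2 places in the alphabet).
Third slot — ×3 each step: -3, -9, -27, -81, -243 → -729.
Combining the parts gives (50,V,-729).

(50,V,-729)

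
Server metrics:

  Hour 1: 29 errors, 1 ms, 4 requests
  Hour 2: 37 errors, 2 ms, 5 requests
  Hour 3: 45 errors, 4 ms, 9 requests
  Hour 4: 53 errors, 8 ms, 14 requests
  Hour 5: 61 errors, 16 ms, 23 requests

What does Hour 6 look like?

Errors — +8 each step: 29, 37, 45, 53, 61 → 69.
Ms goes 1, 2, 4, 8, 16 → 32 (×2 each step).
Requests: each term is the sum of the two before it, so 4, 5, 9, 14, 23 → 37.
Putting it together: 69 errors, 32 ms, 37 requests.

69 errors, 32 ms, 37 requests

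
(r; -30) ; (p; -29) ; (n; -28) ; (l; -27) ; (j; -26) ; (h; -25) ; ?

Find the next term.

Letter: letters move back 2 places in the alphabet; r, p, n, l, j, h → f.
Second coordinate: -30, -29, -28, -27, -26, -25 → -24 (+1 each step).
Putting it together: (f; -24).

(f; -24)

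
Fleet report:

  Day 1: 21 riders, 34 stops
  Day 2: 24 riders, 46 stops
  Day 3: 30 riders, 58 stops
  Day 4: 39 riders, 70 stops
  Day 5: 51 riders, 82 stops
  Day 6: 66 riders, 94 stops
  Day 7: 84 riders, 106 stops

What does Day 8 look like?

105 riders, 118 stops

Riders goes 21, 24, 30, 39, 51, 66, 84 → 105 (differences are 3, 6, 9, … (increasing by 3 each time)).
Stops: +12 each step; 34, 46, 58, 70, 82, 94, 106 → 118.
Putting it together: 105 riders, 118 stops.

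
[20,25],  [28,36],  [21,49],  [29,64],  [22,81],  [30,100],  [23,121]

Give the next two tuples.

[31,144], [24,169]

First component: alternating steps +8, −7, +8, −7, …; 20, 28, 21, 29, 22, 30, 23 → 31 → 24.
Second component: 25, 36, 49, 64, 81, 100, 121 → 144 → 169 (perfect squares: 5², 6², 7², …).
So the next two tuples are [31,144] and [24,169].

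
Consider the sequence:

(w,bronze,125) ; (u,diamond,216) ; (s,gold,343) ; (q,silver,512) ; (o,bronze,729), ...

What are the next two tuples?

(m,diamond,1000), (k,gold,1331)

Letter: letters move back 2 places in the alphabet, so w, u, s, q, o → m → k.
For the rank, repeats bronze → diamond → gold → silver: bronze, diamond, gold, silver, bronze → diamond → gold.
Third slot — perfect cubes: 5³, 6³, 7³, …: 125, 216, 343, 512, 729 → 1000 → 1331.
Putting the parts together: (m,diamond,1000) and then (k,gold,1331).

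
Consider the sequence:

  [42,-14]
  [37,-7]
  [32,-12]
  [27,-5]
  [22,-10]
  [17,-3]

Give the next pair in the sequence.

[12,-8]

First entry — −5 each step: 42, 37, 32, 27, 22, 17 → 12.
Second entry goes -14, -7, -12, -5, -10, -3 → -8 (alternating steps +7, −5, +7, −5, …).
Putting it together: [12,-8].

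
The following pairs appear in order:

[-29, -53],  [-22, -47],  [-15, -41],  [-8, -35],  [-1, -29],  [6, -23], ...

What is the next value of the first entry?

13

First entry goes -29, -22, -15, -8, -1, 6 → 13 (+7 each step).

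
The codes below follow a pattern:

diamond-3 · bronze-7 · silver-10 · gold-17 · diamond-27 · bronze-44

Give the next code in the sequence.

silver-71

Rank: diamond, bronze, silver, gold, diamond, bronze → silver (repeats diamond → bronze → silver → gold).
Second component: 3, 7, 10, 17, 27, 44 → 71 (each term is the sum of the two before it).
Putting it together: silver-71.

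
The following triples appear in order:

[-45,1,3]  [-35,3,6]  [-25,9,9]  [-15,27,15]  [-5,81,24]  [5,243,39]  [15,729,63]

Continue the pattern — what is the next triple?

[25,2187,102]

For the first component, +10 each step: -45, -35, -25, -15, -5, 5, 15 → 25.
Second component: ×3 each step, so 1, 3, 9, 27, 81, 243, 729 → 2187.
For the third component, each term is the sum of the two before it: 3, 6, 9, 15, 24, 39, 63 → 102.
Putting it together: [25,2187,102].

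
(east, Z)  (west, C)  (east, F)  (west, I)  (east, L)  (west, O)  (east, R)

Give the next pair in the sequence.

Direction: east, west, east, west, east, west, east → west (alternates east ↔ west).
For the letter, letters move forward 3 places in the alphabet, wrapping Z→A: Z, C, F, I, L, O, R → U.
So the next pair is (west, U).

(west, U)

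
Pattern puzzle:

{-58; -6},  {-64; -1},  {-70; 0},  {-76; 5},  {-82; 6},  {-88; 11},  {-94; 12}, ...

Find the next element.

{-100; 17}

First part goes -58, -64, -70, -76, -82, -88, -94 → -100 (−6 each step).
Second part: -6, -1, 0, 5, 6, 11, 12 → 17 (alternating steps +5, +1, +5, +1, …).
Putting it together: {-100; 17}.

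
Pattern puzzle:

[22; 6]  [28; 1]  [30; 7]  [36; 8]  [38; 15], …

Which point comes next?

First entry goes 22, 28, 30, 36, 38 → 44 (alternating steps +6, +2, +6, +2, …).
Second entry — each term is the sum of the two before it: 6, 1, 7, 8, 15 → 23.
So the next point is [44; 23].

[44; 23]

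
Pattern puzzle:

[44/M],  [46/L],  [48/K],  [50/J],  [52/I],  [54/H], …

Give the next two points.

First part — +2 each step: 44, 46, 48, 50, 52, 54 → 56 → 58.
Letter goes M, L, K, J, I, H → G → F (letters move back 1 place in the alphabet).
So the next two points are [56/G] and [58/F].

[56/G], [58/F]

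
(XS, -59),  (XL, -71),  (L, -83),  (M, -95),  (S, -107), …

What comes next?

Size: runs backward through clothing sizes XS→XL, so XS, XL, L, M, S → XS.
Second slot goes -59, -71, -83, -95, -107 → -119 (−12 each step).
Putting it together: (XS, -119).

(XS, -119)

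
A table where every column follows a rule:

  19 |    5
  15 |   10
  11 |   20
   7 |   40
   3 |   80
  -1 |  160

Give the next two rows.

First component: −4 each step, so 19, 15, 11, 7, 3, -1 → -5 → -9.
Second component — ×2 each step: 5, 10, 20, 40, 80, 160 → 320 → 640.
So the next two rows are -5  320 and -9  640.

-5  320; -9  640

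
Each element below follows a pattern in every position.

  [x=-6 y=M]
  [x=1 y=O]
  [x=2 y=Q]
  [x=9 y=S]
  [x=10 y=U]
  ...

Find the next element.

X: alternating steps +7, +1, +7, +1, …, so -6, 1, 2, 9, 10 → 17.
Y: letters move forward 2 places in the alphabet; M, O, Q, S, U → W.
Putting it together: [x=17 y=W].

[x=17 y=W]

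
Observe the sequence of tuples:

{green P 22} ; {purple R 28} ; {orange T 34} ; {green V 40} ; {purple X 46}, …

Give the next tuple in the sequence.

{orange Z 52}

Colour — repeats green → purple → orange: green, purple, orange, green, purple → orange.
Letter: letters move forward 2 places in the alphabet, so P, R, T, V, X → Z.
Third part: +6 each step; 22, 28, 34, 40, 46 → 52.
Putting it together: {orange Z 52}.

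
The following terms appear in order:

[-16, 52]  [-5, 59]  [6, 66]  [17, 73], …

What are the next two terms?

First component: -16, -5, 6, 17 → 28 → 39 (+11 each step).
Second component: +7 each step; 52, 59, 66, 73 → 80 → 87.
So the next two terms are [28, 80] and [39, 87].

[28, 80], [39, 87]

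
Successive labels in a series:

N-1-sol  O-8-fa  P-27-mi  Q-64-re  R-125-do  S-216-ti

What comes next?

T-343-la

Letter — letters move forward 1 place in the alphabet: N, O, P, Q, R, S → T.
Second component goes 1, 8, 27, 64, 125, 216 → 343 (perfect cubes: 1³, 2³, 3³, …).
For the note, runs backward through the solfège scale do→ti: sol, fa, mi, re, do, ti → la.
So the next label is T-343-la.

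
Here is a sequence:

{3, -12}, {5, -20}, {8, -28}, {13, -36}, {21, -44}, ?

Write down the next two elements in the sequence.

{34, -52}, {55, -60}

First value: 3, 5, 8, 13, 21 → 34 → 55 (each term is the sum of the two before it).
Second value — −8 each step: -12, -20, -28, -36, -44 → -52 → -60.
So the next two elements are {34, -52} and {55, -60}.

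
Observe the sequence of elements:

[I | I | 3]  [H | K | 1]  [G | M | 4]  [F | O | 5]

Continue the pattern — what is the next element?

First letter: letters move back 1 place in the alphabet, so I, H, G, F → E.
Second letter: I, K, M, O → Q (letters move forward 2 places in the alphabet).
Third slot: each term is the sum of the two before it; 3, 1, 4, 5 → 9.
Putting it together: [E | Q | 9].

[E | Q | 9]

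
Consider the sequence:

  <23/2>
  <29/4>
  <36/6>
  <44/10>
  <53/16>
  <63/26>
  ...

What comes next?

<74/42>

First part — differences are 6, 7, 8, … (increasing by 1 each time): 23, 29, 36, 44, 53, 63 → 74.
Second part: each term is the sum of the two before it; 2, 4, 6, 10, 16, 26 → 42.
Putting it together: <74/42>.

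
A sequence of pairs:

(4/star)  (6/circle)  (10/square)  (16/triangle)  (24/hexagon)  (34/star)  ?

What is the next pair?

(46/circle)

First part: differences are 2, 4, 6, … (increasing by 2 each time); 4, 6, 10, 16, 24, 34 → 46.
For the shape, repeats star → circle → square → triangle → hexagon: star, circle, square, triangle, hexagon, star → circle.
Putting it together: (46/circle).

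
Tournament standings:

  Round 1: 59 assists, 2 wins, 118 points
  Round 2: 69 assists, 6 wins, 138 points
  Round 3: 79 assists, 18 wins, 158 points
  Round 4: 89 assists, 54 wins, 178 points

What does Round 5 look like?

Assists: +10 each step; 59, 69, 79, 89 → 99.
Wins: ×3 each step; 2, 6, 18, 54 → 162.
For the points, always 2 × the assists: 118, 138, 158, 178 → 198.
Putting it together: 99 assists, 162 wins, 198 points.

99 assists, 162 wins, 198 points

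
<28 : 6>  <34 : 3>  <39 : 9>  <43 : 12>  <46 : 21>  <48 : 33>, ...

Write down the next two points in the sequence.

First part: differences are 6, 5, 4, … (decreasing by 1 each time), so 28, 34, 39, 43, 46, 48 → 49 → 49.
Second part — each term is the sum of the two before it: 6, 3, 9, 12, 21, 33 → 54 → 87.
Putting the parts together: <49 : 54> and then <49 : 87>.

<49 : 54>, <49 : 87>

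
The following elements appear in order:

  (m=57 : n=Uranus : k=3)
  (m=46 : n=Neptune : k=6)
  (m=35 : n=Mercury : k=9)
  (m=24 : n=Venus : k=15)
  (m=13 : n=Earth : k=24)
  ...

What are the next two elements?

M: −11 each step; 57, 46, 35, 24, 13 → 2 → -9.
For the n, runs through the planets Mercury→Neptune: Uranus, Neptune, Mercury, Venus, Earth → Mars → Jupiter.
K — each term is the sum of the two before it: 3, 6, 9, 15, 24 → 39 → 63.
Putting the parts together: (m=2 : n=Mars : k=39) and then (m=-9 : n=Jupiter : k=63).

(m=2 : n=Mars : k=39), (m=-9 : n=Jupiter : k=63)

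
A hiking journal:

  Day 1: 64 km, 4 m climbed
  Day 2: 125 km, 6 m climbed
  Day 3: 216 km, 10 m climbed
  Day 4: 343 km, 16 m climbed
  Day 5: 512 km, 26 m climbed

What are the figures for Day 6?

Km — perfect cubes: 4³, 5³, 6³, …: 64, 125, 216, 343, 512 → 729.
M climbed: each term is the sum of the two before it, so 4, 6, 10, 16, 26 → 42.
Combining the parts gives 729 km, 42 m climbed.

729 km, 42 m climbed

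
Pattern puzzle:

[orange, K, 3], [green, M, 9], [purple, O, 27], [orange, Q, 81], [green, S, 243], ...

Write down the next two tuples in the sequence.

[purple, U, 729], [orange, W, 2187]

Colour: orange, green, purple, orange, green → purple → orange (repeats orange → green → purple).
Letter: K, M, O, Q, S → U → W (letters move forward 2 places in the alphabet).
Third value — ×3 each step: 3, 9, 27, 81, 243 → 729 → 2187.
Putting the parts together: [purple, U, 729] and then [orange, W, 2187].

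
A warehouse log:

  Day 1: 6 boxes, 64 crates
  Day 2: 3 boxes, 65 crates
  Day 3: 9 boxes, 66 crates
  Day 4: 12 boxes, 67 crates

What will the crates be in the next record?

68

Crates: +1 each step; 64, 65, 66, 67 → 68.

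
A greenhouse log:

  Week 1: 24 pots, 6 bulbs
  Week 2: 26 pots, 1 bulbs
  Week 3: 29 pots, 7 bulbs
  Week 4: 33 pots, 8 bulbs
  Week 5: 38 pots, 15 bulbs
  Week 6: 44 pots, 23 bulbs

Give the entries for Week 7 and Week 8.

Pots: differences are 2, 3, 4, … (increasing by 1 each time); 24, 26, 29, 33, 38, 44 → 51 → 59.
For the bulbs, each term is the sum of the two before it: 6, 1, 7, 8, 15, 23 → 38 → 61.
So the next two records are 51 pots, 38 bulbs and 59 pots, 61 bulbs.

51 pots, 38 bulbs; 59 pots, 61 bulbs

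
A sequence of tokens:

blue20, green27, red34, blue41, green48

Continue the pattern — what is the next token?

For the colour, repeats blue → green → red: blue, green, red, blue, green → red.
Second component — +7 each step: 20, 27, 34, 41, 48 → 55.
Putting it together: red55.

red55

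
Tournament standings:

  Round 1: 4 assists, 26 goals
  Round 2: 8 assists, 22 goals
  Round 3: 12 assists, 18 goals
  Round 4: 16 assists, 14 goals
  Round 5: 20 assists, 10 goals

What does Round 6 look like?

24 assists, 6 goals

Assists goes 4, 8, 12, 16, 20 → 24 (+4 each step).
Goals goes 26, 22, 18, 14, 10 → 6 (together with the assists always sums to 30).
So the next row is 24 assists, 6 goals.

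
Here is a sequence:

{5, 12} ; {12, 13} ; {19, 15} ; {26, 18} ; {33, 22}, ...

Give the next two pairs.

First coordinate — +7 each step: 5, 12, 19, 26, 33 → 40 → 47.
Second coordinate goes 12, 13, 15, 18, 22 → 27 → 33 (differences are 1, 2, 3, … (increasing by 1 each time)).
Putting the parts together: {40, 27} and then {47, 33}.

{40, 27}, {47, 33}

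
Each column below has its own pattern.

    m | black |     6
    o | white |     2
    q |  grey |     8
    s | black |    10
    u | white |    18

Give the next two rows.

Letter — letters move forward 2 places in the alphabet: m, o, q, s, u → w → y.
Shade: black, white, grey, black, white → grey → black (repeats black → white → grey).
Third component: each term is the sum of the two before it, so 6, 2, 8, 10, 18 → 28 → 46.
Putting the parts together: w  grey  28 and then y  black  46.

w  grey  28; y  black  46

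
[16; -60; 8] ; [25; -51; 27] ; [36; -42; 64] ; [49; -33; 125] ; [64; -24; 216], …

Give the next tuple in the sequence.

For the first part, perfect squares: 4², 5², 6², …: 16, 25, 36, 49, 64 → 81.
Second part — +9 each step: -60, -51, -42, -33, -24 → -15.
Third part — perfect cubes: 2³, 3³, 4³, …: 8, 27, 64, 125, 216 → 343.
Putting it together: [81; -15; 343].

[81; -15; 343]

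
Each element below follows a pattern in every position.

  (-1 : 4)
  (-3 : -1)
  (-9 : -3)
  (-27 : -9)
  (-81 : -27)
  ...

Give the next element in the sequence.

First value: ×3 each step, so -1, -3, -9, -27, -81 → -243.
Second value — always the previous value of the first value: 4, -1, -3, -9, -27 → -81.
Putting it together: (-243 : -81).

(-243 : -81)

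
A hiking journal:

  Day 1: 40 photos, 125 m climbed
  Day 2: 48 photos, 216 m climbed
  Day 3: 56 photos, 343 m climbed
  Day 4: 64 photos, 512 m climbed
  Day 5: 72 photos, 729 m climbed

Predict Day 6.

Photos goes 40, 48, 56, 64, 72 → 80 (+8 each step).
M climbed goes 125, 216, 343, 512, 729 → 1000 (perfect cubes: 5³, 6³, 7³, …).
So the next row is 80 photos, 1000 m climbed.

80 photos, 1000 m climbed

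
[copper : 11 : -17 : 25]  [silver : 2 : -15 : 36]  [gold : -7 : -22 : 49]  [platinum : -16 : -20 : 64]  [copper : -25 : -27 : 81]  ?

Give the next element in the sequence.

Metal goes copper, silver, gold, platinum, copper → silver (repeats copper → silver → gold → platinum).
Second slot — −9 each step: 11, 2, -7, -16, -25 → -34.
Third slot: alternating steps +2, −7, +2, −7, …, so -17, -15, -22, -20, -27 → -25.
For the fourth slot, perfect squares: 5², 6², 7², …: 25, 36, 49, 64, 81 → 100.
So the next element is [silver : -34 : -25 : 100].

[silver : -34 : -25 : 100]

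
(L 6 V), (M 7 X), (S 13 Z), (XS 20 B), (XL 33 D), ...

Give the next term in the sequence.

Size — runs backward through clothing sizes XS→XL: L, M, S, XS, XL → L.
Second entry: 6, 7, 13, 20, 33 → 53 (each term is the sum of the two before it).
Letter: V, X, Z, B, D → F (letters move forward 2 places in the alphabet, wrapping Z→A).
Combining the parts gives (L 53 F).

(L 53 F)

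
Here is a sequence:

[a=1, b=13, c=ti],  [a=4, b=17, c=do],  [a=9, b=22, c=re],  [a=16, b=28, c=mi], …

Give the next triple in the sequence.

A — perfect squares: 1², 2², 3², …: 1, 4, 9, 16 → 25.
B goes 13, 17, 22, 28 → 35 (differences are 4, 5, 6, … (increasing by 1 each time)).
C: runs through the solfège scale do→ti; ti, do, re, mi → fa.
So the next triple is [a=25, b=35, c=fa].

[a=25, b=35, c=fa]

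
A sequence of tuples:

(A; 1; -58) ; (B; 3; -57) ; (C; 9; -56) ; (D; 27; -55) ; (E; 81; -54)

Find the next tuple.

Letter goes A, B, C, D, E → F (letters move forward 1 place in the alphabet).
For the second value, ×3 each step: 1, 3, 9, 27, 81 → 243.
For the third value, +1 each step: -58, -57, -56, -55, -54 → -53.
So the next tuple is (F; 243; -53).

(F; 243; -53)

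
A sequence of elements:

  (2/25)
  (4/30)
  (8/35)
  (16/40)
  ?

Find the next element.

(32/45)

First part: ×2 each step, so 2, 4, 8, 16 → 32.
Second part: 25, 30, 35, 40 → 45 (+5 each step).
Combining the parts gives (32/45).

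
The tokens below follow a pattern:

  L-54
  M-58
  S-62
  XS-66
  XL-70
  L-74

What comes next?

Size: L, M, S, XS, XL, L → M (repeats L → M → S → XS → XL).
For the second component, +4 each step: 54, 58, 62, 66, 70, 74 → 78.
Combining the parts gives M-78.

M-78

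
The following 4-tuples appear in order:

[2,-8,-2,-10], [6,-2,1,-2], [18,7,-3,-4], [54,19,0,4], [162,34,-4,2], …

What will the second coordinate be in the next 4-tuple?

52

First coordinate goes 2, 6, 18, 54, 162 → 486 (×3 each step).
For the second coordinate, differences are 6, 9, 12, … (increasing by 3 each time): -8, -2, 7, 19, 34 → 52.
Third coordinate: alternating steps +3, −4, +3, −4, …; -2, 1, -3, 0, -4 → -1.
Fourth coordinate: -10, -2, -4, 4, 2 → 10 (alternating steps +8, −2, +8, −2, …).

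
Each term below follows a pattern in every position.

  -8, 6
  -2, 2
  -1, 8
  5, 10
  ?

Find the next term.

6, 18

For the first entry, alternating steps +6, +1, +6, +1, …: -8, -2, -1, 5 → 6.
Second entry: each term is the sum of the two before it; 6, 2, 8, 10 → 18.
Putting it together: 6, 18.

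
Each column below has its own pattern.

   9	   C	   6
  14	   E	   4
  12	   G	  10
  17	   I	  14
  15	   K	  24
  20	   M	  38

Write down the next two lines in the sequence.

For the first component, alternating steps +5, −2, +5, −2, …: 9, 14, 12, 17, 15, 20 → 18 → 23.
Letter: letters move forward 2 places in the alphabet; C, E, G, I, K, M → O → Q.
Third component goes 6, 4, 10, 14, 24, 38 → 62 → 100 (each term is the sum of the two before it).
Putting the parts together: 18  O  62 and then 23  Q  100.

18  O  62; 23  Q  100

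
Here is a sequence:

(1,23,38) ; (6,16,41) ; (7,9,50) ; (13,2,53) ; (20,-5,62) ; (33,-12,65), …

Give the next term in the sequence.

(53,-19,74)

First value: 1, 6, 7, 13, 20, 33 → 53 (each term is the sum of the two before it).
Second value: −7 each step, so 23, 16, 9, 2, -5, -12 → -19.
For the third value, alternating steps +3, +9, +3, +9, …: 38, 41, 50, 53, 62, 65 → 74.
Combining the parts gives (53,-19,74).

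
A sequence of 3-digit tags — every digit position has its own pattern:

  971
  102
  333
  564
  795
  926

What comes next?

First digit — +2 each step, mod 10: 9, 1, 3, 5, 7, 9 → 1.
For the second digit, +3 each step, mod 10: 7, 0, 3, 6, 9, 2 → 5.
Third digit: +1 each step, mod 10, so 1, 2, 3, 4, 5, 6 → 7.
So the next tag is 157.

157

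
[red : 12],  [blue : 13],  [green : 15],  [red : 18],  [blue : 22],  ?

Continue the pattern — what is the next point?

Colour goes red, blue, green, red, blue → green (repeats red → blue → green).
Second entry: differences are 1, 2, 3, … (increasing by 1 each time), so 12, 13, 15, 18, 22 → 27.
Combining the parts gives [green : 27].

[green : 27]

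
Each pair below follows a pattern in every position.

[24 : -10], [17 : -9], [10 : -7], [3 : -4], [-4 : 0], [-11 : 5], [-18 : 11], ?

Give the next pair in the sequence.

For the first part, −7 each step: 24, 17, 10, 3, -4, -11, -18 → -25.
Second part — differences are 1, 2, 3, … (increasing by 1 each time): -10, -9, -7, -4, 0, 5, 11 → 18.
Combining the parts gives [-25 : 18].

[-25 : 18]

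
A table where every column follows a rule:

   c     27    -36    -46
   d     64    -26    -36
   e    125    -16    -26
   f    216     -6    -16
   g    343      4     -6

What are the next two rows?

Letter — letters move forward 1 place in the alphabet: c, d, e, f, g → h → i.
Second component: perfect cubes: 3³, 4³, 5³, …; 27, 64, 125, 216, 343 → 512 → 729.
Third component — +10 each step: -36, -26, -16, -6, 4 → 14 → 24.
For the fourth component, always 10 less than the third component: -46, -36, -26, -16, -6 → 4 → 14.
Putting the parts together: h  512  14  4 and then i  729  24  14.

h  512  14  4; i  729  24  14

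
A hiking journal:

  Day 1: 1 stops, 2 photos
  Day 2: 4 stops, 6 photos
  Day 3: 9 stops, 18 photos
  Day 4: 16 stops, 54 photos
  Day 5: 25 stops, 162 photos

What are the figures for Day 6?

Stops: perfect squares: 1², 2², 3², …; 1, 4, 9, 16, 25 → 36.
Photos: ×3 each step, so 2, 6, 18, 54, 162 → 486.
So the next record is 36 stops, 486 photos.

36 stops, 486 photos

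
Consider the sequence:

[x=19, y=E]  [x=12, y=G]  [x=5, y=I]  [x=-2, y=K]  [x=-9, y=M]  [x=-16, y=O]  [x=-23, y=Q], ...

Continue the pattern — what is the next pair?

[x=-30, y=S]

X: −7 each step; 19, 12, 5, -2, -9, -16, -23 → -30.
Y goes E, G, I, K, M, O, Q → S (letters move forward 2 places in the alphabet).
Combining the parts gives [x=-30, y=S].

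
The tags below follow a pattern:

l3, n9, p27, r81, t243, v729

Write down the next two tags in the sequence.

For the letter, letters move forward 2 places in the alphabet: l, n, p, r, t, v → x → z.
Second component — ×3 each step: 3, 9, 27, 81, 243, 729 → 2187 → 6561.
So the next two tags are x2187 and z6561.

x2187, z6561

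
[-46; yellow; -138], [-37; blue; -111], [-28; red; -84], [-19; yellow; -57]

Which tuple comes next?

[-10; blue; -30]

First coordinate: +9 each step, so -46, -37, -28, -19 → -10.
Colour: repeats yellow → blue → red; yellow, blue, red, yellow → blue.
Third coordinate — always 3 × the first coordinate: -138, -111, -84, -57 → -30.
Putting it together: [-10; blue; -30].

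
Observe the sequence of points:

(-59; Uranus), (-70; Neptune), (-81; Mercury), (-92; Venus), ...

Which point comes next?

(-103; Earth)

First slot: −11 each step; -59, -70, -81, -92 → -103.
Planet goes Uranus, Neptune, Mercury, Venus → Earth (runs through the planets Mercury→Neptune).
So the next point is (-103; Earth).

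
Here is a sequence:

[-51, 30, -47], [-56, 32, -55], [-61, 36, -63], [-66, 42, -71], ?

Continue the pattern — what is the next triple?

For the first slot, −5 each step: -51, -56, -61, -66 → -71.
Second slot: 30, 32, 36, 42 → 50 (differences are 2, 4, 6, … (increasing by 2 each time)).
For the third slot, −8 each step: -47, -55, -63, -71 → -79.
Putting it together: [-71, 50, -79].

[-71, 50, -79]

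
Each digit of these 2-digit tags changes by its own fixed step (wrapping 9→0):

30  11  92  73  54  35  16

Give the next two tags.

97, 78

First digit: −2 each step, mod 10, so 3, 1, 9, 7, 5, 3, 1 → 9 → 7.
Second digit: 0, 1, 2, 3, 4, 5, 6 → 7 → 8 (+1 each step, mod 10).
Putting the parts together: 97 and then 78.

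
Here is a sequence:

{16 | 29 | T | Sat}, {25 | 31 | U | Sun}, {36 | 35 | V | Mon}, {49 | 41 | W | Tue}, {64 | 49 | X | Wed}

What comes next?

{81 | 59 | Y | Thu}

First value — perfect squares: 4², 5², 6², …: 16, 25, 36, 49, 64 → 81.
Second value: 29, 31, 35, 41, 49 → 59 (differences are 2, 4, 6, … (increasing by 2 each time)).
For the letter, letters move forward 1 place in the alphabet: T, U, V, W, X → Y.
Day: Sat, Sun, Mon, Tue, Wed → Thu (runs through the weekdays Mon→Sun).
Putting it together: {81 | 59 | Y | Thu}.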